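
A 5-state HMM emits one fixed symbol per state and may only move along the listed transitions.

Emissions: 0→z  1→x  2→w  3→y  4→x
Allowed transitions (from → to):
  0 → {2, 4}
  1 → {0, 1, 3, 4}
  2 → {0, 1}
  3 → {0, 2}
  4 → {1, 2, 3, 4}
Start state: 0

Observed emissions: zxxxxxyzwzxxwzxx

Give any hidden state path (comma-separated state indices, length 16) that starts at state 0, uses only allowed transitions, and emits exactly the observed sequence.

0,4,1,1,1,4,3,0,2,0,4,4,2,0,4,1

  0: obs=z cand={0} pick 0 [start]
  1: obs=x cand={1,4} pick 4 [0->4 ok]
  2: obs=x cand={1,4} pick 1 [4->1 ok]
  3: obs=x cand={1,4} pick 1 [1->1 ok]
  4: obs=x cand={1,4} pick 1 [1->1 ok]
  5: obs=x cand={1,4} pick 4 [1->4 ok]
  6: obs=y cand={3} pick 3 [4->3 ok]
  7: obs=z cand={0} pick 0 [3->0 ok]
  8: obs=w cand={2} pick 2 [0->2 ok]
  9: obs=z cand={0} pick 0 [2->0 ok]
  10: obs=x cand={1,4} pick 4 [0->4 ok]
  11: obs=x cand={1,4} pick 4 [4->4 ok]
  12: obs=w cand={2} pick 2 [4->2 ok]
  13: obs=z cand={0} pick 0 [2->0 ok]
  14: obs=x cand={1,4} pick 4 [0->4 ok]
  15: obs=x cand={1,4} pick 1 [4->1 ok]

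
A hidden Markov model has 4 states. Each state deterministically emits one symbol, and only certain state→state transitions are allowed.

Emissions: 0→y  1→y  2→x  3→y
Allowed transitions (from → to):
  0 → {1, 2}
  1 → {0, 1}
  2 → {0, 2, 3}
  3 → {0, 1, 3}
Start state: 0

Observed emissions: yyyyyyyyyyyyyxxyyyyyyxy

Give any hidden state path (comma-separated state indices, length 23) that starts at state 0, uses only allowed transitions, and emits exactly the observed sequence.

0,1,1,1,1,1,0,1,0,1,1,1,0,2,2,3,0,1,0,1,0,2,0

  t0 'y' -> {0,1,3}, take 0 (start)
  t1 'y' -> {0,1,3}, take 1 (0->1 ok)
  t2 'y' -> {0,1,3}, take 1 (1->1 ok)
  t3 'y' -> {0,1,3}, take 1 (1->1 ok)
  t4 'y' -> {0,1,3}, take 1 (1->1 ok)
  t5 'y' -> {0,1,3}, take 1 (1->1 ok)
  t6 'y' -> {0,1,3}, take 0 (1->0 ok)
  t7 'y' -> {0,1,3}, take 1 (0->1 ok)
  t8 'y' -> {0,1,3}, take 0 (1->0 ok)
  t9 'y' -> {0,1,3}, take 1 (0->1 ok)
  t10 'y' -> {0,1,3}, take 1 (1->1 ok)
  t11 'y' -> {0,1,3}, take 1 (1->1 ok)
  t12 'y' -> {0,1,3}, take 0 (1->0 ok)
  t13 'x' -> {2}, take 2 (0->2 ok)
  t14 'x' -> {2}, take 2 (2->2 ok)
  t15 'y' -> {0,1,3}, take 3 (2->3 ok)
  t16 'y' -> {0,1,3}, take 0 (3->0 ok)
  t17 'y' -> {0,1,3}, take 1 (0->1 ok)
  t18 'y' -> {0,1,3}, take 0 (1->0 ok)
  t19 'y' -> {0,1,3}, take 1 (0->1 ok)
  t20 'y' -> {0,1,3}, take 0 (1->0 ok)
  t21 'x' -> {2}, take 2 (0->2 ok)
  t22 'y' -> {0,1,3}, take 0 (2->0 ok)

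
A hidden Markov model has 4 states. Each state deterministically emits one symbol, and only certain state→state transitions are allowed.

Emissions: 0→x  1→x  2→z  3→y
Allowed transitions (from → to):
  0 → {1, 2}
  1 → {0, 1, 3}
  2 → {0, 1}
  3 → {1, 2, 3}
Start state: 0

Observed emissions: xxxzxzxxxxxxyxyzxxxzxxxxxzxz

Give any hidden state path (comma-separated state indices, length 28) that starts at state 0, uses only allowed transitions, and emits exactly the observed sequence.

0,1,0,2,0,2,0,1,1,1,1,1,3,1,3,2,0,1,0,2,0,1,0,1,0,2,0,2

  [0] x  {0,1}  => 0  start
  [1] x  {0,1}  => 1  0->1 ok
  [2] x  {0,1}  => 0  1->0 ok
  [3] z  {2}  => 2  0->2 ok
  [4] x  {0,1}  => 0  2->0 ok
  [5] z  {2}  => 2  0->2 ok
  [6] x  {0,1}  => 0  2->0 ok
  [7] x  {0,1}  => 1  0->1 ok
  [8] x  {0,1}  => 1  1->1 ok
  [9] x  {0,1}  => 1  1->1 ok
  [10] x  {0,1}  => 1  1->1 ok
  [11] x  {0,1}  => 1  1->1 ok
  [12] y  {3}  => 3  1->3 ok
  [13] x  {0,1}  => 1  3->1 ok
  [14] y  {3}  => 3  1->3 ok
  [15] z  {2}  => 2  3->2 ok
  [16] x  {0,1}  => 0  2->0 ok
  [17] x  {0,1}  => 1  0->1 ok
  [18] x  {0,1}  => 0  1->0 ok
  [19] z  {2}  => 2  0->2 ok
  [20] x  {0,1}  => 0  2->0 ok
  [21] x  {0,1}  => 1  0->1 ok
  [22] x  {0,1}  => 0  1->0 ok
  [23] x  {0,1}  => 1  0->1 ok
  [24] x  {0,1}  => 0  1->0 ok
  [25] z  {2}  => 2  0->2 ok
  [26] x  {0,1}  => 0  2->0 ok
  [27] z  {2}  => 2  0->2 ok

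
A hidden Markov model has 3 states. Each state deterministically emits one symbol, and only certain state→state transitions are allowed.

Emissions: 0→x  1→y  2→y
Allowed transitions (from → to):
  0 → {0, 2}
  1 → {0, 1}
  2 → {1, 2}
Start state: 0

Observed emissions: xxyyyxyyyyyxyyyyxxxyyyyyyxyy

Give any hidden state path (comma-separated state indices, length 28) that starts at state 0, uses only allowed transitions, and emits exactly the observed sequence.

0,0,2,2,1,0,2,2,1,1,1,0,2,1,1,1,0,0,0,2,2,2,2,1,1,0,2,1

  pos 0: x in {0}, choose 0; start
  pos 1: x in {0}, choose 0; 0->0 ok
  pos 2: y in {1,2}, choose 2; 0->2 ok
  pos 3: y in {1,2}, choose 2; 2->2 ok
  pos 4: y in {1,2}, choose 1; 2->1 ok
  pos 5: x in {0}, choose 0; 1->0 ok
  pos 6: y in {1,2}, choose 2; 0->2 ok
  pos 7: y in {1,2}, choose 2; 2->2 ok
  pos 8: y in {1,2}, choose 1; 2->1 ok
  pos 9: y in {1,2}, choose 1; 1->1 ok
  pos 10: y in {1,2}, choose 1; 1->1 ok
  pos 11: x in {0}, choose 0; 1->0 ok
  pos 12: y in {1,2}, choose 2; 0->2 ok
  pos 13: y in {1,2}, choose 1; 2->1 ok
  pos 14: y in {1,2}, choose 1; 1->1 ok
  pos 15: y in {1,2}, choose 1; 1->1 ok
  pos 16: x in {0}, choose 0; 1->0 ok
  pos 17: x in {0}, choose 0; 0->0 ok
  pos 18: x in {0}, choose 0; 0->0 ok
  pos 19: y in {1,2}, choose 2; 0->2 ok
  pos 20: y in {1,2}, choose 2; 2->2 ok
  pos 21: y in {1,2}, choose 2; 2->2 ok
  pos 22: y in {1,2}, choose 2; 2->2 ok
  pos 23: y in {1,2}, choose 1; 2->1 ok
  pos 24: y in {1,2}, choose 1; 1->1 ok
  pos 25: x in {0}, choose 0; 1->0 ok
  pos 26: y in {1,2}, choose 2; 0->2 ok
  pos 27: y in {1,2}, choose 1; 2->1 ok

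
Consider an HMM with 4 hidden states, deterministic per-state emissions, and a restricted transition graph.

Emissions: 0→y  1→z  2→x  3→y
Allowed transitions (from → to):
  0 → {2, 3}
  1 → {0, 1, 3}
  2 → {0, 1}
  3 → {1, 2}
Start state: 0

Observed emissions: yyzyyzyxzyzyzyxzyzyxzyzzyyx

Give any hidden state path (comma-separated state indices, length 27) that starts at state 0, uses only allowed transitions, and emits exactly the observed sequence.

0,3,1,0,3,1,3,2,1,3,1,3,1,0,2,1,3,1,3,2,1,3,1,1,0,3,2

  0: obs=y cand={0,3} pick 0 [start]
  1: obs=y cand={0,3} pick 3 [0->3 ok]
  2: obs=z cand={1} pick 1 [3->1 ok]
  3: obs=y cand={0,3} pick 0 [1->0 ok]
  4: obs=y cand={0,3} pick 3 [0->3 ok]
  5: obs=z cand={1} pick 1 [3->1 ok]
  6: obs=y cand={0,3} pick 3 [1->3 ok]
  7: obs=x cand={2} pick 2 [3->2 ok]
  8: obs=z cand={1} pick 1 [2->1 ok]
  9: obs=y cand={0,3} pick 3 [1->3 ok]
  10: obs=z cand={1} pick 1 [3->1 ok]
  11: obs=y cand={0,3} pick 3 [1->3 ok]
  12: obs=z cand={1} pick 1 [3->1 ok]
  13: obs=y cand={0,3} pick 0 [1->0 ok]
  14: obs=x cand={2} pick 2 [0->2 ok]
  15: obs=z cand={1} pick 1 [2->1 ok]
  16: obs=y cand={0,3} pick 3 [1->3 ok]
  17: obs=z cand={1} pick 1 [3->1 ok]
  18: obs=y cand={0,3} pick 3 [1->3 ok]
  19: obs=x cand={2} pick 2 [3->2 ok]
  20: obs=z cand={1} pick 1 [2->1 ok]
  21: obs=y cand={0,3} pick 3 [1->3 ok]
  22: obs=z cand={1} pick 1 [3->1 ok]
  23: obs=z cand={1} pick 1 [1->1 ok]
  24: obs=y cand={0,3} pick 0 [1->0 ok]
  25: obs=y cand={0,3} pick 3 [0->3 ok]
  26: obs=x cand={2} pick 2 [3->2 ok]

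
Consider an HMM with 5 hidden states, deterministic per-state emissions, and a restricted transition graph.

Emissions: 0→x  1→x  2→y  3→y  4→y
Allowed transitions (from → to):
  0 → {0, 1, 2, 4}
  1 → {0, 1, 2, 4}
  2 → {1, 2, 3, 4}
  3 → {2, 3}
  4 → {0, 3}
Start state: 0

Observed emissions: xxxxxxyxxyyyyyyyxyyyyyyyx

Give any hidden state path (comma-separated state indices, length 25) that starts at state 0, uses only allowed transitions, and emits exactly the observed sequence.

  t0 'x' -> {0,1}, take 0 (start)
  t1 'x' -> {0,1}, take 0 (0->0 ok)
  t2 'x' -> {0,1}, take 1 (0->1 ok)
  t3 'x' -> {0,1}, take 1 (1->1 ok)
  t4 'x' -> {0,1}, take 1 (1->1 ok)
  t5 'x' -> {0,1}, take 1 (1->1 ok)
  t6 'y' -> {2,3,4}, take 2 (1->2 ok)
  t7 'x' -> {0,1}, take 1 (2->1 ok)
  t8 'x' -> {0,1}, take 1 (1->1 ok)
  t9 'y' -> {2,3,4}, take 4 (1->4 ok)
  t10 'y' -> {2,3,4}, take 3 (4->3 ok)
  t11 'y' -> {2,3,4}, take 2 (3->2 ok)
  t12 'y' -> {2,3,4}, take 4 (2->4 ok)
  t13 'y' -> {2,3,4}, take 3 (4->3 ok)
  t14 'y' -> {2,3,4}, take 3 (3->3 ok)
  t15 'y' -> {2,3,4}, take 2 (3->2 ok)
  t16 'x' -> {0,1}, take 1 (2->1 ok)
  t17 'y' -> {2,3,4}, take 2 (1->2 ok)
  t18 'y' -> {2,3,4}, take 4 (2->4 ok)
  t19 'y' -> {2,3,4}, take 3 (4->3 ok)
  t20 'y' -> {2,3,4}, take 2 (3->2 ok)
  t21 'y' -> {2,3,4}, take 3 (2->3 ok)
  t22 'y' -> {2,3,4}, take 3 (3->3 ok)
  t23 'y' -> {2,3,4}, take 2 (3->2 ok)
  t24 'x' -> {0,1}, take 1 (2->1 ok)

0,0,1,1,1,1,2,1,1,4,3,2,4,3,3,2,1,2,4,3,2,3,3,2,1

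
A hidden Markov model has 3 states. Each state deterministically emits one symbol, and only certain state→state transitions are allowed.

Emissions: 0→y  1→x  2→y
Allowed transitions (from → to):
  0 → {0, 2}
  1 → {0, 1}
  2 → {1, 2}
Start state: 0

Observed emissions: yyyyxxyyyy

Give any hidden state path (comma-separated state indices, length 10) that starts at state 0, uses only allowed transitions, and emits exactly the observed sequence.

  t0 'y' -> {0,2}, take 0 (start)
  t1 'y' -> {0,2}, take 0 (0->0 ok)
  t2 'y' -> {0,2}, take 2 (0->2 ok)
  t3 'y' -> {0,2}, take 2 (2->2 ok)
  t4 'x' -> {1}, take 1 (2->1 ok)
  t5 'x' -> {1}, take 1 (1->1 ok)
  t6 'y' -> {0,2}, take 0 (1->0 ok)
  t7 'y' -> {0,2}, take 0 (0->0 ok)
  t8 'y' -> {0,2}, take 0 (0->0 ok)
  t9 'y' -> {0,2}, take 2 (0->2 ok)

0,0,2,2,1,1,0,0,0,2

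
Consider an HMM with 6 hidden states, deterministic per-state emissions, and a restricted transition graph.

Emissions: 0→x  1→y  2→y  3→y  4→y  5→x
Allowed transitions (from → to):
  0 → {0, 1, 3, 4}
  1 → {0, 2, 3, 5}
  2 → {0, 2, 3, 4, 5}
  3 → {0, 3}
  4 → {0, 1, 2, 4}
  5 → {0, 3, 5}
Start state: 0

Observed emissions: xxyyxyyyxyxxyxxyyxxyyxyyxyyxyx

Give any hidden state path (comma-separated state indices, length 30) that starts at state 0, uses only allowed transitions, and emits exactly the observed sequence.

0,0,3,3,0,4,4,1,5,3,0,0,3,0,0,3,3,0,0,1,2,0,4,2,5,3,3,0,3,0

  t0 'x' -> {0,5}, take 0 (start)
  t1 'x' -> {0,5}, take 0 (0->0 ok)
  t2 'y' -> {1,2,3,4}, take 3 (0->3 ok)
  t3 'y' -> {1,2,3,4}, take 3 (3->3 ok)
  t4 'x' -> {0,5}, take 0 (3->0 ok)
  t5 'y' -> {1,2,3,4}, take 4 (0->4 ok)
  t6 'y' -> {1,2,3,4}, take 4 (4->4 ok)
  t7 'y' -> {1,2,3,4}, take 1 (4->1 ok)
  t8 'x' -> {0,5}, take 5 (1->5 ok)
  t9 'y' -> {1,2,3,4}, take 3 (5->3 ok)
  t10 'x' -> {0,5}, take 0 (3->0 ok)
  t11 'x' -> {0,5}, take 0 (0->0 ok)
  t12 'y' -> {1,2,3,4}, take 3 (0->3 ok)
  t13 'x' -> {0,5}, take 0 (3->0 ok)
  t14 'x' -> {0,5}, take 0 (0->0 ok)
  t15 'y' -> {1,2,3,4}, take 3 (0->3 ok)
  t16 'y' -> {1,2,3,4}, take 3 (3->3 ok)
  t17 'x' -> {0,5}, take 0 (3->0 ok)
  t18 'x' -> {0,5}, take 0 (0->0 ok)
  t19 'y' -> {1,2,3,4}, take 1 (0->1 ok)
  t20 'y' -> {1,2,3,4}, take 2 (1->2 ok)
  t21 'x' -> {0,5}, take 0 (2->0 ok)
  t22 'y' -> {1,2,3,4}, take 4 (0->4 ok)
  t23 'y' -> {1,2,3,4}, take 2 (4->2 ok)
  t24 'x' -> {0,5}, take 5 (2->5 ok)
  t25 'y' -> {1,2,3,4}, take 3 (5->3 ok)
  t26 'y' -> {1,2,3,4}, take 3 (3->3 ok)
  t27 'x' -> {0,5}, take 0 (3->0 ok)
  t28 'y' -> {1,2,3,4}, take 3 (0->3 ok)
  t29 'x' -> {0,5}, take 0 (3->0 ok)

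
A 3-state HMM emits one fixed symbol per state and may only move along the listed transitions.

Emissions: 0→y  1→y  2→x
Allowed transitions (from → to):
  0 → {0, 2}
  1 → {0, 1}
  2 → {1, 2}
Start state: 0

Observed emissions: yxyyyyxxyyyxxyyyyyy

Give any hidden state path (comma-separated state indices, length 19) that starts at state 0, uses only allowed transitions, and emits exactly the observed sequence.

0,2,1,1,0,0,2,2,1,0,0,2,2,1,1,1,0,0,0

  t0 'y' -> {0,1}, take 0 (start)
  t1 'x' -> {2}, take 2 (0->2 ok)
  t2 'y' -> {0,1}, take 1 (2->1 ok)
  t3 'y' -> {0,1}, take 1 (1->1 ok)
  t4 'y' -> {0,1}, take 0 (1->0 ok)
  t5 'y' -> {0,1}, take 0 (0->0 ok)
  t6 'x' -> {2}, take 2 (0->2 ok)
  t7 'x' -> {2}, take 2 (2->2 ok)
  t8 'y' -> {0,1}, take 1 (2->1 ok)
  t9 'y' -> {0,1}, take 0 (1->0 ok)
  t10 'y' -> {0,1}, take 0 (0->0 ok)
  t11 'x' -> {2}, take 2 (0->2 ok)
  t12 'x' -> {2}, take 2 (2->2 ok)
  t13 'y' -> {0,1}, take 1 (2->1 ok)
  t14 'y' -> {0,1}, take 1 (1->1 ok)
  t15 'y' -> {0,1}, take 1 (1->1 ok)
  t16 'y' -> {0,1}, take 0 (1->0 ok)
  t17 'y' -> {0,1}, take 0 (0->0 ok)
  t18 'y' -> {0,1}, take 0 (0->0 ok)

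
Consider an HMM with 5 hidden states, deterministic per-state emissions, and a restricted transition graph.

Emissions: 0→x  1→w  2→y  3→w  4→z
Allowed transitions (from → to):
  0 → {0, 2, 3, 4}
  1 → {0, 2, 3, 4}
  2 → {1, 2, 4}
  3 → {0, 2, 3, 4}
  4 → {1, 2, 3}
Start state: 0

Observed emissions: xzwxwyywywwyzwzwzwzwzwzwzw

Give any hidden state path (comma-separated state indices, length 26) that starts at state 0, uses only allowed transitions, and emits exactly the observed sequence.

0,4,3,0,3,2,2,1,2,1,3,2,4,1,4,3,4,3,4,1,4,3,4,3,4,1

  pos 0: x in {0}, choose 0; start
  pos 1: z in {4}, choose 4; 0->4 ok
  pos 2: w in {1,3}, choose 3; 4->3 ok
  pos 3: x in {0}, choose 0; 3->0 ok
  pos 4: w in {1,3}, choose 3; 0->3 ok
  pos 5: y in {2}, choose 2; 3->2 ok
  pos 6: y in {2}, choose 2; 2->2 ok
  pos 7: w in {1,3}, choose 1; 2->1 ok
  pos 8: y in {2}, choose 2; 1->2 ok
  pos 9: w in {1,3}, choose 1; 2->1 ok
  pos 10: w in {1,3}, choose 3; 1->3 ok
  pos 11: y in {2}, choose 2; 3->2 ok
  pos 12: z in {4}, choose 4; 2->4 ok
  pos 13: w in {1,3}, choose 1; 4->1 ok
  pos 14: z in {4}, choose 4; 1->4 ok
  pos 15: w in {1,3}, choose 3; 4->3 ok
  pos 16: z in {4}, choose 4; 3->4 ok
  pos 17: w in {1,3}, choose 3; 4->3 ok
  pos 18: z in {4}, choose 4; 3->4 ok
  pos 19: w in {1,3}, choose 1; 4->1 ok
  pos 20: z in {4}, choose 4; 1->4 ok
  pos 21: w in {1,3}, choose 3; 4->3 ok
  pos 22: z in {4}, choose 4; 3->4 ok
  pos 23: w in {1,3}, choose 3; 4->3 ok
  pos 24: z in {4}, choose 4; 3->4 ok
  pos 25: w in {1,3}, choose 1; 4->1 ok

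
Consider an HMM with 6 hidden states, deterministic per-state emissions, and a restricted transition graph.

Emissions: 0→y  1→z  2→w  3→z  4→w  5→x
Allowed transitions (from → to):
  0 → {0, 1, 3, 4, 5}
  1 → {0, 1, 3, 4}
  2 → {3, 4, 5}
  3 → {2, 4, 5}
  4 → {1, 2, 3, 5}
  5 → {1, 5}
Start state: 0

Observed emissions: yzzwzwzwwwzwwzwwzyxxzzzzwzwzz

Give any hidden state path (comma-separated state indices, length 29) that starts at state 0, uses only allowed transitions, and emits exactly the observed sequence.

  [0] y  {0}  => 0  start
  [1] z  {1,3}  => 1  0->1 ok
  [2] z  {1,3}  => 3  1->3 ok
  [3] w  {2,4}  => 2  3->2 ok
  [4] z  {1,3}  => 3  2->3 ok
  [5] w  {2,4}  => 4  3->4 ok
  [6] z  {1,3}  => 1  4->1 ok
  [7] w  {2,4}  => 4  1->4 ok
  [8] w  {2,4}  => 2  4->2 ok
  [9] w  {2,4}  => 4  2->4 ok
  [10] z  {1,3}  => 3  4->3 ok
  [11] w  {2,4}  => 4  3->4 ok
  [12] w  {2,4}  => 2  4->2 ok
  [13] z  {1,3}  => 3  2->3 ok
  [14] w  {2,4}  => 2  3->2 ok
  [15] w  {2,4}  => 4  2->4 ok
  [16] z  {1,3}  => 1  4->1 ok
  [17] y  {0}  => 0  1->0 ok
  [18] x  {5}  => 5  0->5 ok
  [19] x  {5}  => 5  5->5 ok
  [20] z  {1,3}  => 1  5->1 ok
  [21] z  {1,3}  => 1  1->1 ok
  [22] z  {1,3}  => 1  1->1 ok
  [23] z  {1,3}  => 1  1->1 ok
  [24] w  {2,4}  => 4  1->4 ok
  [25] z  {1,3}  => 1  4->1 ok
  [26] w  {2,4}  => 4  1->4 ok
  [27] z  {1,3}  => 1  4->1 ok
  [28] z  {1,3}  => 1  1->1 ok

0,1,3,2,3,4,1,4,2,4,3,4,2,3,2,4,1,0,5,5,1,1,1,1,4,1,4,1,1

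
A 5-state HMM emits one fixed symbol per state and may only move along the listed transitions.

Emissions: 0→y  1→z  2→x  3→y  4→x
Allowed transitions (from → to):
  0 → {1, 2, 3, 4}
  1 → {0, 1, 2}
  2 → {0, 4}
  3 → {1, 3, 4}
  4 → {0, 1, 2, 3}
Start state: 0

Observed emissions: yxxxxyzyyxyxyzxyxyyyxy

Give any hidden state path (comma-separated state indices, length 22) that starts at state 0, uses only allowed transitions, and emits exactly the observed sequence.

0,2,4,2,4,0,1,0,3,4,0,4,3,1,2,0,2,0,3,3,4,3

  [0] y  {0,3}  => 0  start
  [1] x  {2,4}  => 2  0->2 ok
  [2] x  {2,4}  => 4  2->4 ok
  [3] x  {2,4}  => 2  4->2 ok
  [4] x  {2,4}  => 4  2->4 ok
  [5] y  {0,3}  => 0  4->0 ok
  [6] z  {1}  => 1  0->1 ok
  [7] y  {0,3}  => 0  1->0 ok
  [8] y  {0,3}  => 3  0->3 ok
  [9] x  {2,4}  => 4  3->4 ok
  [10] y  {0,3}  => 0  4->0 ok
  [11] x  {2,4}  => 4  0->4 ok
  [12] y  {0,3}  => 3  4->3 ok
  [13] z  {1}  => 1  3->1 ok
  [14] x  {2,4}  => 2  1->2 ok
  [15] y  {0,3}  => 0  2->0 ok
  [16] x  {2,4}  => 2  0->2 ok
  [17] y  {0,3}  => 0  2->0 ok
  [18] y  {0,3}  => 3  0->3 ok
  [19] y  {0,3}  => 3  3->3 ok
  [20] x  {2,4}  => 4  3->4 ok
  [21] y  {0,3}  => 3  4->3 ok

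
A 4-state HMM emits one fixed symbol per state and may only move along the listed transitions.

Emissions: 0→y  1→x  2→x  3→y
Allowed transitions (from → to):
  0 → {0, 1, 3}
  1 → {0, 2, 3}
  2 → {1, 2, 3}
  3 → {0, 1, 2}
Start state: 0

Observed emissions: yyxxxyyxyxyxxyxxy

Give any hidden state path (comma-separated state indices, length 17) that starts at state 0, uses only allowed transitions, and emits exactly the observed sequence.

  pos 0: y in {0,3}, choose 0; start
  pos 1: y in {0,3}, choose 3; 0->3 ok
  pos 2: x in {1,2}, choose 2; 3->2 ok
  pos 3: x in {1,2}, choose 2; 2->2 ok
  pos 4: x in {1,2}, choose 1; 2->1 ok
  pos 5: y in {0,3}, choose 0; 1->0 ok
  pos 6: y in {0,3}, choose 3; 0->3 ok
  pos 7: x in {1,2}, choose 2; 3->2 ok
  pos 8: y in {0,3}, choose 3; 2->3 ok
  pos 9: x in {1,2}, choose 2; 3->2 ok
  pos 10: y in {0,3}, choose 3; 2->3 ok
  pos 11: x in {1,2}, choose 2; 3->2 ok
  pos 12: x in {1,2}, choose 2; 2->2 ok
  pos 13: y in {0,3}, choose 3; 2->3 ok
  pos 14: x in {1,2}, choose 2; 3->2 ok
  pos 15: x in {1,2}, choose 1; 2->1 ok
  pos 16: y in {0,3}, choose 0; 1->0 ok

0,3,2,2,1,0,3,2,3,2,3,2,2,3,2,1,0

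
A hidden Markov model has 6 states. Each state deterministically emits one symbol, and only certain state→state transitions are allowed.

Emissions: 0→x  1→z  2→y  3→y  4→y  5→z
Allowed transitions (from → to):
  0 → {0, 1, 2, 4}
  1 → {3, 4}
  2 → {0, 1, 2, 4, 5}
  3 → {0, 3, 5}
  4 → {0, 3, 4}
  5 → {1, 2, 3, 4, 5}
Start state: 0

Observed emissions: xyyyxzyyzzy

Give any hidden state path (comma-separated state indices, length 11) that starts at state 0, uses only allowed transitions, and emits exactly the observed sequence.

  pos 0: x in {0}, choose 0; start
  pos 1: y in {2,3,4}, choose 4; 0->4 ok
  pos 2: y in {2,3,4}, choose 4; 4->4 ok
  pos 3: y in {2,3,4}, choose 4; 4->4 ok
  pos 4: x in {0}, choose 0; 4->0 ok
  pos 5: z in {1,5}, choose 1; 0->1 ok
  pos 6: y in {2,3,4}, choose 4; 1->4 ok
  pos 7: y in {2,3,4}, choose 3; 4->3 ok
  pos 8: z in {1,5}, choose 5; 3->5 ok
  pos 9: z in {1,5}, choose 5; 5->5 ok
  pos 10: y in {2,3,4}, choose 2; 5->2 ok

0,4,4,4,0,1,4,3,5,5,2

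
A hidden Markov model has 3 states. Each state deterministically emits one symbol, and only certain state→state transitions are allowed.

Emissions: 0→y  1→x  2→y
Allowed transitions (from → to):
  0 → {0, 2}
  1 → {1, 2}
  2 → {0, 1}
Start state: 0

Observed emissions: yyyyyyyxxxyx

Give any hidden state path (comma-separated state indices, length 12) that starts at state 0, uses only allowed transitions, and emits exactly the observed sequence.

  0: obs=y cand={0,2} pick 0 [start]
  1: obs=y cand={0,2} pick 2 [0->2 ok]
  2: obs=y cand={0,2} pick 0 [2->0 ok]
  3: obs=y cand={0,2} pick 0 [0->0 ok]
  4: obs=y cand={0,2} pick 0 [0->0 ok]
  5: obs=y cand={0,2} pick 0 [0->0 ok]
  6: obs=y cand={0,2} pick 2 [0->2 ok]
  7: obs=x cand={1} pick 1 [2->1 ok]
  8: obs=x cand={1} pick 1 [1->1 ok]
  9: obs=x cand={1} pick 1 [1->1 ok]
  10: obs=y cand={0,2} pick 2 [1->2 ok]
  11: obs=x cand={1} pick 1 [2->1 ok]

0,2,0,0,0,0,2,1,1,1,2,1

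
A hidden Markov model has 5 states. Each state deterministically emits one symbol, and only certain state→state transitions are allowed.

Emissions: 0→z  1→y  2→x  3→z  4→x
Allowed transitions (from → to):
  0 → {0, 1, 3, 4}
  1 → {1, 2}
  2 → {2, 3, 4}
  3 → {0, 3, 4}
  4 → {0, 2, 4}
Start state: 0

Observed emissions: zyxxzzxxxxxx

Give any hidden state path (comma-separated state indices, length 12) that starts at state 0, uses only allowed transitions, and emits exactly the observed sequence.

0,1,2,2,3,0,4,4,4,2,2,2

  [0] z  {0,3}  => 0  start
  [1] y  {1}  => 1  0->1 ok
  [2] x  {2,4}  => 2  1->2 ok
  [3] x  {2,4}  => 2  2->2 ok
  [4] z  {0,3}  => 3  2->3 ok
  [5] z  {0,3}  => 0  3->0 ok
  [6] x  {2,4}  => 4  0->4 ok
  [7] x  {2,4}  => 4  4->4 ok
  [8] x  {2,4}  => 4  4->4 ok
  [9] x  {2,4}  => 2  4->2 ok
  [10] x  {2,4}  => 2  2->2 ok
  [11] x  {2,4}  => 2  2->2 ok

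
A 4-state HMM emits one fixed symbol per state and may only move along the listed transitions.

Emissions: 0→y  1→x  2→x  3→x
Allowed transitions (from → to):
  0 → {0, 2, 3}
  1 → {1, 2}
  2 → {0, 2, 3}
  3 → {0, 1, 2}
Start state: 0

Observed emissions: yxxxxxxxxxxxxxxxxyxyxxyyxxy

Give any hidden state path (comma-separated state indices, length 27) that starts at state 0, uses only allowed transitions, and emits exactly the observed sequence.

0,3,1,2,3,2,2,3,2,2,3,1,2,3,1,1,2,0,3,0,2,3,0,0,2,2,0

  [0] y  {0}  => 0  start
  [1] x  {1,2,3}  => 3  0->3 ok
  [2] x  {1,2,3}  => 1  3->1 ok
  [3] x  {1,2,3}  => 2  1->2 ok
  [4] x  {1,2,3}  => 3  2->3 ok
  [5] x  {1,2,3}  => 2  3->2 ok
  [6] x  {1,2,3}  => 2  2->2 ok
  [7] x  {1,2,3}  => 3  2->3 ok
  [8] x  {1,2,3}  => 2  3->2 ok
  [9] x  {1,2,3}  => 2  2->2 ok
  [10] x  {1,2,3}  => 3  2->3 ok
  [11] x  {1,2,3}  => 1  3->1 ok
  [12] x  {1,2,3}  => 2  1->2 ok
  [13] x  {1,2,3}  => 3  2->3 ok
  [14] x  {1,2,3}  => 1  3->1 ok
  [15] x  {1,2,3}  => 1  1->1 ok
  [16] x  {1,2,3}  => 2  1->2 ok
  [17] y  {0}  => 0  2->0 ok
  [18] x  {1,2,3}  => 3  0->3 ok
  [19] y  {0}  => 0  3->0 ok
  [20] x  {1,2,3}  => 2  0->2 ok
  [21] x  {1,2,3}  => 3  2->3 ok
  [22] y  {0}  => 0  3->0 ok
  [23] y  {0}  => 0  0->0 ok
  [24] x  {1,2,3}  => 2  0->2 ok
  [25] x  {1,2,3}  => 2  2->2 ok
  [26] y  {0}  => 0  2->0 ok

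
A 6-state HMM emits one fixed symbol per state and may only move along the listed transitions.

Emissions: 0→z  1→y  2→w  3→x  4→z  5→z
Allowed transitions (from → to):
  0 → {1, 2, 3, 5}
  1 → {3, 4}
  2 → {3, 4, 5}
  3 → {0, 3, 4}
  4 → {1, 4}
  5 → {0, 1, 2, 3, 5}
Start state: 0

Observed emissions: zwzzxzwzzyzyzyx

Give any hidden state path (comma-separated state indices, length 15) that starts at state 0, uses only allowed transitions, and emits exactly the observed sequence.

  [0] z  {0,4,5}  => 0  start
  [1] w  {2}  => 2  0->2 ok
  [2] z  {0,4,5}  => 5  2->5 ok
  [3] z  {0,4,5}  => 5  5->5 ok
  [4] x  {3}  => 3  5->3 ok
  [5] z  {0,4,5}  => 0  3->0 ok
  [6] w  {2}  => 2  0->2 ok
  [7] z  {0,4,5}  => 5  2->5 ok
  [8] z  {0,4,5}  => 5  5->5 ok
  [9] y  {1}  => 1  5->1 ok
  [10] z  {0,4,5}  => 4  1->4 ok
  [11] y  {1}  => 1  4->1 ok
  [12] z  {0,4,5}  => 4  1->4 ok
  [13] y  {1}  => 1  4->1 ok
  [14] x  {3}  => 3  1->3 ok

0,2,5,5,3,0,2,5,5,1,4,1,4,1,3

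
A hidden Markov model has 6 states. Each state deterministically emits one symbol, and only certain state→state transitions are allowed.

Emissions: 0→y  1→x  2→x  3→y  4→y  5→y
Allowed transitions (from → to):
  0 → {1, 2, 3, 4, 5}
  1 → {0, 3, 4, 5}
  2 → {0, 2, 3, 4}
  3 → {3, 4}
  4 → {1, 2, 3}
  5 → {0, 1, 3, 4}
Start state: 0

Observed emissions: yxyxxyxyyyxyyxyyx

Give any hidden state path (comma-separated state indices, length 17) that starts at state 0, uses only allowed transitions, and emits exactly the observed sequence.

  pos 0: y in {0,3,4,5}, choose 0; start
  pos 1: x in {1,2}, choose 2; 0->2 ok
  pos 2: y in {0,3,4,5}, choose 4; 2->4 ok
  pos 3: x in {1,2}, choose 2; 4->2 ok
  pos 4: x in {1,2}, choose 2; 2->2 ok
  pos 5: y in {0,3,4,5}, choose 4; 2->4 ok
  pos 6: x in {1,2}, choose 1; 4->1 ok
  pos 7: y in {0,3,4,5}, choose 5; 1->5 ok
  pos 8: y in {0,3,4,5}, choose 3; 5->3 ok
  pos 9: y in {0,3,4,5}, choose 4; 3->4 ok
  pos 10: x in {1,2}, choose 2; 4->2 ok
  pos 11: y in {0,3,4,5}, choose 0; 2->0 ok
  pos 12: y in {0,3,4,5}, choose 4; 0->4 ok
  pos 13: x in {1,2}, choose 1; 4->1 ok
  pos 14: y in {0,3,4,5}, choose 3; 1->3 ok
  pos 15: y in {0,3,4,5}, choose 4; 3->4 ok
  pos 16: x in {1,2}, choose 1; 4->1 ok

0,2,4,2,2,4,1,5,3,4,2,0,4,1,3,4,1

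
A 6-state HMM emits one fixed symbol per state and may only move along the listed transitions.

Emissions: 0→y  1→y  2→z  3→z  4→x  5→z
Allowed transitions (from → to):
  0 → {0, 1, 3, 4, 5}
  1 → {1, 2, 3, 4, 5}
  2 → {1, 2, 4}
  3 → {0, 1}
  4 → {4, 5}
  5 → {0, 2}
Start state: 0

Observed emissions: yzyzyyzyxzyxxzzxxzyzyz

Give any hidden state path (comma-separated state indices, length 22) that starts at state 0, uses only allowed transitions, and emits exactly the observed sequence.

0,3,0,5,0,0,3,0,4,5,0,4,4,5,2,4,4,5,0,3,0,5

  0: obs=y cand={0,1} pick 0 [start]
  1: obs=z cand={2,3,5} pick 3 [0->3 ok]
  2: obs=y cand={0,1} pick 0 [3->0 ok]
  3: obs=z cand={2,3,5} pick 5 [0->5 ok]
  4: obs=y cand={0,1} pick 0 [5->0 ok]
  5: obs=y cand={0,1} pick 0 [0->0 ok]
  6: obs=z cand={2,3,5} pick 3 [0->3 ok]
  7: obs=y cand={0,1} pick 0 [3->0 ok]
  8: obs=x cand={4} pick 4 [0->4 ok]
  9: obs=z cand={2,3,5} pick 5 [4->5 ok]
  10: obs=y cand={0,1} pick 0 [5->0 ok]
  11: obs=x cand={4} pick 4 [0->4 ok]
  12: obs=x cand={4} pick 4 [4->4 ok]
  13: obs=z cand={2,3,5} pick 5 [4->5 ok]
  14: obs=z cand={2,3,5} pick 2 [5->2 ok]
  15: obs=x cand={4} pick 4 [2->4 ok]
  16: obs=x cand={4} pick 4 [4->4 ok]
  17: obs=z cand={2,3,5} pick 5 [4->5 ok]
  18: obs=y cand={0,1} pick 0 [5->0 ok]
  19: obs=z cand={2,3,5} pick 3 [0->3 ok]
  20: obs=y cand={0,1} pick 0 [3->0 ok]
  21: obs=z cand={2,3,5} pick 5 [0->5 ok]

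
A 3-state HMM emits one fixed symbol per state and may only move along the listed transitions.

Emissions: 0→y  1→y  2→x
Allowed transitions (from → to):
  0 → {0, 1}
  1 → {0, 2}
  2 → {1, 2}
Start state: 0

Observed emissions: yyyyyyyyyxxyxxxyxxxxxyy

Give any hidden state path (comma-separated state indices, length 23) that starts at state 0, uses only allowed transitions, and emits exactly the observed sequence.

0,0,0,0,0,0,0,0,1,2,2,1,2,2,2,1,2,2,2,2,2,1,0

  0: obs=y cand={0,1} pick 0 [start]
  1: obs=y cand={0,1} pick 0 [0->0 ok]
  2: obs=y cand={0,1} pick 0 [0->0 ok]
  3: obs=y cand={0,1} pick 0 [0->0 ok]
  4: obs=y cand={0,1} pick 0 [0->0 ok]
  5: obs=y cand={0,1} pick 0 [0->0 ok]
  6: obs=y cand={0,1} pick 0 [0->0 ok]
  7: obs=y cand={0,1} pick 0 [0->0 ok]
  8: obs=y cand={0,1} pick 1 [0->1 ok]
  9: obs=x cand={2} pick 2 [1->2 ok]
  10: obs=x cand={2} pick 2 [2->2 ok]
  11: obs=y cand={0,1} pick 1 [2->1 ok]
  12: obs=x cand={2} pick 2 [1->2 ok]
  13: obs=x cand={2} pick 2 [2->2 ok]
  14: obs=x cand={2} pick 2 [2->2 ok]
  15: obs=y cand={0,1} pick 1 [2->1 ok]
  16: obs=x cand={2} pick 2 [1->2 ok]
  17: obs=x cand={2} pick 2 [2->2 ok]
  18: obs=x cand={2} pick 2 [2->2 ok]
  19: obs=x cand={2} pick 2 [2->2 ok]
  20: obs=x cand={2} pick 2 [2->2 ok]
  21: obs=y cand={0,1} pick 1 [2->1 ok]
  22: obs=y cand={0,1} pick 0 [1->0 ok]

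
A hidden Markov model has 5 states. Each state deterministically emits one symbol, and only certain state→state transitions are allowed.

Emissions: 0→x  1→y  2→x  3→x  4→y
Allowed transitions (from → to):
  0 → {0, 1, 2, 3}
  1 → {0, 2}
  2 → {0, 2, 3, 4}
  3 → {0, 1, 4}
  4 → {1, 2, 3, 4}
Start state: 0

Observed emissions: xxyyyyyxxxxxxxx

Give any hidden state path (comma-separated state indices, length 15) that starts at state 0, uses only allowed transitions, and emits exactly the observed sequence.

  t0 'x' -> {0,2,3}, take 0 (start)
  t1 'x' -> {0,2,3}, take 2 (0->2 ok)
  t2 'y' -> {1,4}, take 4 (2->4 ok)
  t3 'y' -> {1,4}, take 4 (4->4 ok)
  t4 'y' -> {1,4}, take 4 (4->4 ok)
  t5 'y' -> {1,4}, take 4 (4->4 ok)
  t6 'y' -> {1,4}, take 1 (4->1 ok)
  t7 'x' -> {0,2,3}, take 2 (1->2 ok)
  t8 'x' -> {0,2,3}, take 0 (2->0 ok)
  t9 'x' -> {0,2,3}, take 3 (0->3 ok)
  t10 'x' -> {0,2,3}, take 0 (3->0 ok)
  t11 'x' -> {0,2,3}, take 3 (0->3 ok)
  t12 'x' -> {0,2,3}, take 0 (3->0 ok)
  t13 'x' -> {0,2,3}, take 2 (0->2 ok)
  t14 'x' -> {0,2,3}, take 3 (2->3 ok)

0,2,4,4,4,4,1,2,0,3,0,3,0,2,3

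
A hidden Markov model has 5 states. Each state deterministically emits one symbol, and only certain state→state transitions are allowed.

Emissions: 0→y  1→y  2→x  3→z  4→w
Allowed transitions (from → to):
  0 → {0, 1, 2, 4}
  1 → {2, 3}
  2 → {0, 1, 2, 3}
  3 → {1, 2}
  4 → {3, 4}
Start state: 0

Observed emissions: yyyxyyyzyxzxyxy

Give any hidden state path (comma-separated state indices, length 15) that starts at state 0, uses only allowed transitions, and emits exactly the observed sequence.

0,0,0,2,0,0,1,3,1,2,3,2,1,2,0

  t0 'y' -> {0,1}, take 0 (start)
  t1 'y' -> {0,1}, take 0 (0->0 ok)
  t2 'y' -> {0,1}, take 0 (0->0 ok)
  t3 'x' -> {2}, take 2 (0->2 ok)
  t4 'y' -> {0,1}, take 0 (2->0 ok)
  t5 'y' -> {0,1}, take 0 (0->0 ok)
  t6 'y' -> {0,1}, take 1 (0->1 ok)
  t7 'z' -> {3}, take 3 (1->3 ok)
  t8 'y' -> {0,1}, take 1 (3->1 ok)
  t9 'x' -> {2}, take 2 (1->2 ok)
  t10 'z' -> {3}, take 3 (2->3 ok)
  t11 'x' -> {2}, take 2 (3->2 ok)
  t12 'y' -> {0,1}, take 1 (2->1 ok)
  t13 'x' -> {2}, take 2 (1->2 ok)
  t14 'y' -> {0,1}, take 0 (2->0 ok)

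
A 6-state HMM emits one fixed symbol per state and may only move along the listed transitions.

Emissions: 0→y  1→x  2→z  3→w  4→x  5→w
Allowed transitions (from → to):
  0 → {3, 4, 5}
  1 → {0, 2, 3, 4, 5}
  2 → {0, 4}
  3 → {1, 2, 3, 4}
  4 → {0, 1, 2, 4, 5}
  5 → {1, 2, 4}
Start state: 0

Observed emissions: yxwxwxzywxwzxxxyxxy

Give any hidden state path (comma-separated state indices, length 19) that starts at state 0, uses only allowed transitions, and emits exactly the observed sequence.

  t0 'y' -> {0}, take 0 (start)
  t1 'x' -> {1,4}, take 4 (0->4 ok)
  t2 'w' -> {3,5}, take 5 (4->5 ok)
  t3 'x' -> {1,4}, take 1 (5->1 ok)
  t4 'w' -> {3,5}, take 5 (1->5 ok)
  t5 'x' -> {1,4}, take 4 (5->4 ok)
  t6 'z' -> {2}, take 2 (4->2 ok)
  t7 'y' -> {0}, take 0 (2->0 ok)
  t8 'w' -> {3,5}, take 5 (0->5 ok)
  t9 'x' -> {1,4}, take 1 (5->1 ok)
  t10 'w' -> {3,5}, take 3 (1->3 ok)
  t11 'z' -> {2}, take 2 (3->2 ok)
  t12 'x' -> {1,4}, take 4 (2->4 ok)
  t13 'x' -> {1,4}, take 4 (4->4 ok)
  t14 'x' -> {1,4}, take 1 (4->1 ok)
  t15 'y' -> {0}, take 0 (1->0 ok)
  t16 'x' -> {1,4}, take 4 (0->4 ok)
  t17 'x' -> {1,4}, take 1 (4->1 ok)
  t18 'y' -> {0}, take 0 (1->0 ok)

0,4,5,1,5,4,2,0,5,1,3,2,4,4,1,0,4,1,0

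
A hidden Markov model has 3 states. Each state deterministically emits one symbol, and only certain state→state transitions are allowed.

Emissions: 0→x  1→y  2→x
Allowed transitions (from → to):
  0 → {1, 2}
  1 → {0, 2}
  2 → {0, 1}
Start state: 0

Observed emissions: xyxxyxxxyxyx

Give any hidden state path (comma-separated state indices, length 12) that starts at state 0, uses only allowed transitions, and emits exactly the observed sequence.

  pos 0: x in {0,2}, choose 0; start
  pos 1: y in {1}, choose 1; 0->1 ok
  pos 2: x in {0,2}, choose 0; 1->0 ok
  pos 3: x in {0,2}, choose 2; 0->2 ok
  pos 4: y in {1}, choose 1; 2->1 ok
  pos 5: x in {0,2}, choose 2; 1->2 ok
  pos 6: x in {0,2}, choose 0; 2->0 ok
  pos 7: x in {0,2}, choose 2; 0->2 ok
  pos 8: y in {1}, choose 1; 2->1 ok
  pos 9: x in {0,2}, choose 0; 1->0 ok
  pos 10: y in {1}, choose 1; 0->1 ok
  pos 11: x in {0,2}, choose 2; 1->2 ok

0,1,0,2,1,2,0,2,1,0,1,2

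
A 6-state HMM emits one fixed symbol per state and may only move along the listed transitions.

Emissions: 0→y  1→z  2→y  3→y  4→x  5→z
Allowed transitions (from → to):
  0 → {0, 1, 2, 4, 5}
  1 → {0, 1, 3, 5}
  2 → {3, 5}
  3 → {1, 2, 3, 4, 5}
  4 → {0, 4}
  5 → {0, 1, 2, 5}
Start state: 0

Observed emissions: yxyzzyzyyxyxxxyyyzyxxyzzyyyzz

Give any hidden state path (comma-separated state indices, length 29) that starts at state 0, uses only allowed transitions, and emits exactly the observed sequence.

  0: obs=y cand={0,2,3} pick 0 [start]
  1: obs=x cand={4} pick 4 [0->4 ok]
  2: obs=y cand={0,2,3} pick 0 [4->0 ok]
  3: obs=z cand={1,5} pick 1 [0->1 ok]
  4: obs=z cand={1,5} pick 1 [1->1 ok]
  5: obs=y cand={0,2,3} pick 0 [1->0 ok]
  6: obs=z cand={1,5} pick 5 [0->5 ok]
  7: obs=y cand={0,2,3} pick 0 [5->0 ok]
  8: obs=y cand={0,2,3} pick 0 [0->0 ok]
  9: obs=x cand={4} pick 4 [0->4 ok]
  10: obs=y cand={0,2,3} pick 0 [4->0 ok]
  11: obs=x cand={4} pick 4 [0->4 ok]
  12: obs=x cand={4} pick 4 [4->4 ok]
  13: obs=x cand={4} pick 4 [4->4 ok]
  14: obs=y cand={0,2,3} pick 0 [4->0 ok]
  15: obs=y cand={0,2,3} pick 2 [0->2 ok]
  16: obs=y cand={0,2,3} pick 3 [2->3 ok]
  17: obs=z cand={1,5} pick 1 [3->1 ok]
  18: obs=y cand={0,2,3} pick 3 [1->3 ok]
  19: obs=x cand={4} pick 4 [3->4 ok]
  20: obs=x cand={4} pick 4 [4->4 ok]
  21: obs=y cand={0,2,3} pick 0 [4->0 ok]
  22: obs=z cand={1,5} pick 5 [0->5 ok]
  23: obs=z cand={1,5} pick 5 [5->5 ok]
  24: obs=y cand={0,2,3} pick 2 [5->2 ok]
  25: obs=y cand={0,2,3} pick 3 [2->3 ok]
  26: obs=y cand={0,2,3} pick 2 [3->2 ok]
  27: obs=z cand={1,5} pick 5 [2->5 ok]
  28: obs=z cand={1,5} pick 5 [5->5 ok]

0,4,0,1,1,0,5,0,0,4,0,4,4,4,0,2,3,1,3,4,4,0,5,5,2,3,2,5,5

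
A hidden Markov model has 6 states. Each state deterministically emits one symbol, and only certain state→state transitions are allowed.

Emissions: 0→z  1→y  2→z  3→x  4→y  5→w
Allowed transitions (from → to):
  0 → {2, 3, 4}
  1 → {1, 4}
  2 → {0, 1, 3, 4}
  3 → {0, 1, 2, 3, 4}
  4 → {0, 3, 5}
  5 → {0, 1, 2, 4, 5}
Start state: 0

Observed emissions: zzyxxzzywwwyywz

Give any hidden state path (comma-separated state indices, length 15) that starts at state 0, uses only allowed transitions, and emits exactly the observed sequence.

  [0] z  {0,2}  => 0  start
  [1] z  {0,2}  => 2  0->2 ok
  [2] y  {1,4}  => 4  2->4 ok
  [3] x  {3}  => 3  4->3 ok
  [4] x  {3}  => 3  3->3 ok
  [5] z  {0,2}  => 2  3->2 ok
  [6] z  {0,2}  => 0  2->0 ok
  [7] y  {1,4}  => 4  0->4 ok
  [8] w  {5}  => 5  4->5 ok
  [9] w  {5}  => 5  5->5 ok
  [10] w  {5}  => 5  5->5 ok
  [11] y  {1,4}  => 1  5->1 ok
  [12] y  {1,4}  => 4  1->4 ok
  [13] w  {5}  => 5  4->5 ok
  [14] z  {0,2}  => 2  5->2 ok

0,2,4,3,3,2,0,4,5,5,5,1,4,5,2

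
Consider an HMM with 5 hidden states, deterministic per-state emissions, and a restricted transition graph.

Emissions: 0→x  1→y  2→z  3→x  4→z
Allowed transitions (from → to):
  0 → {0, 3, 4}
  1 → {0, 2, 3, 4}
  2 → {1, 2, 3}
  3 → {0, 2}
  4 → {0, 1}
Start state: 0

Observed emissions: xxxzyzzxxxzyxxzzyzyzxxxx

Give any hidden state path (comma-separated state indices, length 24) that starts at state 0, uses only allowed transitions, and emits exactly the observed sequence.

0,0,3,2,1,2,2,3,0,3,2,1,0,3,2,2,1,2,1,2,3,0,0,3

  pos 0: x in {0,3}, choose 0; start
  pos 1: x in {0,3}, choose 0; 0->0 ok
  pos 2: x in {0,3}, choose 3; 0->3 ok
  pos 3: z in {2,4}, choose 2; 3->2 ok
  pos 4: y in {1}, choose 1; 2->1 ok
  pos 5: z in {2,4}, choose 2; 1->2 ok
  pos 6: z in {2,4}, choose 2; 2->2 ok
  pos 7: x in {0,3}, choose 3; 2->3 ok
  pos 8: x in {0,3}, choose 0; 3->0 ok
  pos 9: x in {0,3}, choose 3; 0->3 ok
  pos 10: z in {2,4}, choose 2; 3->2 ok
  pos 11: y in {1}, choose 1; 2->1 ok
  pos 12: x in {0,3}, choose 0; 1->0 ok
  pos 13: x in {0,3}, choose 3; 0->3 ok
  pos 14: z in {2,4}, choose 2; 3->2 ok
  pos 15: z in {2,4}, choose 2; 2->2 ok
  pos 16: y in {1}, choose 1; 2->1 ok
  pos 17: z in {2,4}, choose 2; 1->2 ok
  pos 18: y in {1}, choose 1; 2->1 ok
  pos 19: z in {2,4}, choose 2; 1->2 ok
  pos 20: x in {0,3}, choose 3; 2->3 ok
  pos 21: x in {0,3}, choose 0; 3->0 ok
  pos 22: x in {0,3}, choose 0; 0->0 ok
  pos 23: x in {0,3}, choose 3; 0->3 ok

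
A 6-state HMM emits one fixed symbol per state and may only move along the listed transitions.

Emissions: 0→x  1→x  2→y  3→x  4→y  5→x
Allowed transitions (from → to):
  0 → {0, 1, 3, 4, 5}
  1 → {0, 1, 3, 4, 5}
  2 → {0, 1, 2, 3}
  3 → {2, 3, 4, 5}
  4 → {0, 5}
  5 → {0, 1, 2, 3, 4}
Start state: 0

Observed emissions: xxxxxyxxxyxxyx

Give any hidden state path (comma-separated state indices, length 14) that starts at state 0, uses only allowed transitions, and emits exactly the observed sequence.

  t0 'x' -> {0,1,3,5}, take 0 (start)
  t1 'x' -> {0,1,3,5}, take 1 (0->1 ok)
  t2 'x' -> {0,1,3,5}, take 3 (1->3 ok)
  t3 'x' -> {0,1,3,5}, take 3 (3->3 ok)
  t4 'x' -> {0,1,3,5}, take 3 (3->3 ok)
  t5 'y' -> {2,4}, take 2 (3->2 ok)
  t6 'x' -> {0,1,3,5}, take 0 (2->0 ok)
  t7 'x' -> {0,1,3,5}, take 1 (0->1 ok)
  t8 'x' -> {0,1,3,5}, take 5 (1->5 ok)
  t9 'y' -> {2,4}, take 4 (5->4 ok)
  t10 'x' -> {0,1,3,5}, take 0 (4->0 ok)
  t11 'x' -> {0,1,3,5}, take 3 (0->3 ok)
  t12 'y' -> {2,4}, take 4 (3->4 ok)
  t13 'x' -> {0,1,3,5}, take 0 (4->0 ok)

0,1,3,3,3,2,0,1,5,4,0,3,4,0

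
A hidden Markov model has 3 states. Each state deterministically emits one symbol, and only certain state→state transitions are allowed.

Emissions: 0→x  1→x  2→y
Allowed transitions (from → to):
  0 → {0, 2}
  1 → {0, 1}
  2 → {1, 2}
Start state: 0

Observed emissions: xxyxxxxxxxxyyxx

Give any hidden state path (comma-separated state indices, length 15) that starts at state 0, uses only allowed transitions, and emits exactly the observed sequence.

0,0,2,1,1,1,1,0,0,0,0,2,2,1,1

  t0 'x' -> {0,1}, take 0 (start)
  t1 'x' -> {0,1}, take 0 (0->0 ok)
  t2 'y' -> {2}, take 2 (0->2 ok)
  t3 'x' -> {0,1}, take 1 (2->1 ok)
  t4 'x' -> {0,1}, take 1 (1->1 ok)
  t5 'x' -> {0,1}, take 1 (1->1 ok)
  t6 'x' -> {0,1}, take 1 (1->1 ok)
  t7 'x' -> {0,1}, take 0 (1->0 ok)
  t8 'x' -> {0,1}, take 0 (0->0 ok)
  t9 'x' -> {0,1}, take 0 (0->0 ok)
  t10 'x' -> {0,1}, take 0 (0->0 ok)
  t11 'y' -> {2}, take 2 (0->2 ok)
  t12 'y' -> {2}, take 2 (2->2 ok)
  t13 'x' -> {0,1}, take 1 (2->1 ok)
  t14 'x' -> {0,1}, take 1 (1->1 ok)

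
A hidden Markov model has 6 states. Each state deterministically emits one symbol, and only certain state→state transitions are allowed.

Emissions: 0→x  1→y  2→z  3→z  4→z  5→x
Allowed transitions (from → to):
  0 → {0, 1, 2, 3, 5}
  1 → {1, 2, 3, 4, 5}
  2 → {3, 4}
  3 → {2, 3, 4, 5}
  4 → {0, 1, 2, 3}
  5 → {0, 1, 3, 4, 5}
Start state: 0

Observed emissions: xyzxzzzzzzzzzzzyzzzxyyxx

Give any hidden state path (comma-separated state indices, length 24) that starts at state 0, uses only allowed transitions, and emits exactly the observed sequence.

  t0 'x' -> {0,5}, take 0 (start)
  t1 'y' -> {1}, take 1 (0->1 ok)
  t2 'z' -> {2,3,4}, take 4 (1->4 ok)
  t3 'x' -> {0,5}, take 0 (4->0 ok)
  t4 'z' -> {2,3,4}, take 3 (0->3 ok)
  t5 'z' -> {2,3,4}, take 3 (3->3 ok)
  t6 'z' -> {2,3,4}, take 2 (3->2 ok)
  t7 'z' -> {2,3,4}, take 3 (2->3 ok)
  t8 'z' -> {2,3,4}, take 2 (3->2 ok)
  t9 'z' -> {2,3,4}, take 4 (2->4 ok)
  t10 'z' -> {2,3,4}, take 3 (4->3 ok)
  t11 'z' -> {2,3,4}, take 4 (3->4 ok)
  t12 'z' -> {2,3,4}, take 3 (4->3 ok)
  t13 'z' -> {2,3,4}, take 2 (3->2 ok)
  t14 'z' -> {2,3,4}, take 4 (2->4 ok)
  t15 'y' -> {1}, take 1 (4->1 ok)
  t16 'z' -> {2,3,4}, take 4 (1->4 ok)
  t17 'z' -> {2,3,4}, take 3 (4->3 ok)
  t18 'z' -> {2,3,4}, take 3 (3->3 ok)
  t19 'x' -> {0,5}, take 5 (3->5 ok)
  t20 'y' -> {1}, take 1 (5->1 ok)
  t21 'y' -> {1}, take 1 (1->1 ok)
  t22 'x' -> {0,5}, take 5 (1->5 ok)
  t23 'x' -> {0,5}, take 0 (5->0 ok)

0,1,4,0,3,3,2,3,2,4,3,4,3,2,4,1,4,3,3,5,1,1,5,0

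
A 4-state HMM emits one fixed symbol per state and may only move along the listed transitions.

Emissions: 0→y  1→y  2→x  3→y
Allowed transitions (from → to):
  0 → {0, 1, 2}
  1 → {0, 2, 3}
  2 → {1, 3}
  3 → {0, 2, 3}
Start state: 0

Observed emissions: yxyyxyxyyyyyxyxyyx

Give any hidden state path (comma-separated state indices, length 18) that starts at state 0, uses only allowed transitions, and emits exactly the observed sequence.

  0: obs=y cand={0,1,3} pick 0 [start]
  1: obs=x cand={2} pick 2 [0->2 ok]
  2: obs=y cand={0,1,3} pick 3 [2->3 ok]
  3: obs=y cand={0,1,3} pick 3 [3->3 ok]
  4: obs=x cand={2} pick 2 [3->2 ok]
  5: obs=y cand={0,1,3} pick 3 [2->3 ok]
  6: obs=x cand={2} pick 2 [3->2 ok]
  7: obs=y cand={0,1,3} pick 1 [2->1 ok]
  8: obs=y cand={0,1,3} pick 3 [1->3 ok]
  9: obs=y cand={0,1,3} pick 3 [3->3 ok]
  10: obs=y cand={0,1,3} pick 0 [3->0 ok]
  11: obs=y cand={0,1,3} pick 1 [0->1 ok]
  12: obs=x cand={2} pick 2 [1->2 ok]
  13: obs=y cand={0,1,3} pick 1 [2->1 ok]
  14: obs=x cand={2} pick 2 [1->2 ok]
  15: obs=y cand={0,1,3} pick 1 [2->1 ok]
  16: obs=y cand={0,1,3} pick 0 [1->0 ok]
  17: obs=x cand={2} pick 2 [0->2 ok]

0,2,3,3,2,3,2,1,3,3,0,1,2,1,2,1,0,2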